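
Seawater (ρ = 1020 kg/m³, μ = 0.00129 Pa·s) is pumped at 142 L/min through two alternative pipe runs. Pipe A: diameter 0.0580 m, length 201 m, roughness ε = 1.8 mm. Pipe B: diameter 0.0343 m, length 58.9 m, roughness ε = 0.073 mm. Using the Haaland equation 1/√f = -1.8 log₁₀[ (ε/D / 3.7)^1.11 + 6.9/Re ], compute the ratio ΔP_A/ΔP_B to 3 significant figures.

Pipe A: V = Q/A = 0.002367/0.002642 = 0.8958 m/s; Re = 4.108e+04; ε/D = 0.031; Haaland → f = 0.05884; ΔP_A = f(L/D)(ρV²/2) = 8.344e+04 Pa.
Pipe B: V = Q/A = 0.002367/0.000924 = 2.561 m/s; Re = 6.946e+04; ε/D = 0.00213; Haaland → f = 0.02589; ΔP_B = f(L/D)(ρV²/2) = 1.487e+05 Pa.
ΔP_A/ΔP_B = 8.344e+04/1.487e+05 = 0.561.

ΔP_A/ΔP_B ≈ 0.561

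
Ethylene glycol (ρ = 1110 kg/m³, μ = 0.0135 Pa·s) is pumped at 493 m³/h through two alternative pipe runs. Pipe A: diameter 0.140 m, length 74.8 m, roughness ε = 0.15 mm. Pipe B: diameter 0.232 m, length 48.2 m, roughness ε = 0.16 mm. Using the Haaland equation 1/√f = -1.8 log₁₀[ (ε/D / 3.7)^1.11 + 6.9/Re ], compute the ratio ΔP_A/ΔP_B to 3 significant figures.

Pipe A: V = Q/A = 0.1369/0.01539 = 8.896 m/s; Re = 1.024e+05; ε/D = 0.00107; Haaland → f = 0.02217; ΔP_A = f(L/D)(ρV²/2) = 5.202e+05 Pa.
Pipe B: V = Q/A = 0.1369/0.04227 = 3.24 m/s; Re = 6.18e+04; ε/D = 0.00069; Haaland → f = 0.02213; ΔP_B = f(L/D)(ρV²/2) = 2.677e+04 Pa.
ΔP_A/ΔP_B = 5.202e+05/2.677e+04 = 19.4.

ΔP_A/ΔP_B ≈ 19.4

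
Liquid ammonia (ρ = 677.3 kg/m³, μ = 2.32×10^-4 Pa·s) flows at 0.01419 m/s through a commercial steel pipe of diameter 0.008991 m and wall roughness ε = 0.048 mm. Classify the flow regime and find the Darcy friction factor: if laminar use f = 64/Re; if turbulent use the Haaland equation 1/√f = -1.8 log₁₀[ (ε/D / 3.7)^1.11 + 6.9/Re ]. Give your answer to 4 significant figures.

Re = ρVD/μ = 677.3·0.01419·0.008991/0.000232 = 372.5.
Re < 2300 → laminar, so f = 64/Re = 0.1718 (roughness is irrelevant in laminar flow).

f ≈ 0.1718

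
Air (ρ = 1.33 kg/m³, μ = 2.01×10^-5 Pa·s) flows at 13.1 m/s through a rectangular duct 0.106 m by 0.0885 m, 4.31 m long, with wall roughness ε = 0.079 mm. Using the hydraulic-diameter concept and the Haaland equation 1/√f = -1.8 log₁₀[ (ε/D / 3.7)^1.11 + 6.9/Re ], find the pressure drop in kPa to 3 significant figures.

ΔP ≈ 0.111 kPa

Hydraulic diameter D_h = 4A/P = 4·(0.106·0.0885)/(2·(0.106+0.0885)) = 0.03752/0.389 = 0.09646 m.
Re = ρVD_h/μ = 1.33·13.1·0.09646/2.01e-05 = 8.362e+04.
ε/D_h = 7.9e-05/0.09646 = 0.000819; Haaland gives 1/√f = -1.8 log₁₀[8.77e-05+8.25e-05] = 6.784, so f = 0.02173.
ΔP = f(L/D_h)(ρV²/2) = 0.02173·4.31/0.09646·114.1 = 110.8 Pa.
ΔP = 0.111 kPa.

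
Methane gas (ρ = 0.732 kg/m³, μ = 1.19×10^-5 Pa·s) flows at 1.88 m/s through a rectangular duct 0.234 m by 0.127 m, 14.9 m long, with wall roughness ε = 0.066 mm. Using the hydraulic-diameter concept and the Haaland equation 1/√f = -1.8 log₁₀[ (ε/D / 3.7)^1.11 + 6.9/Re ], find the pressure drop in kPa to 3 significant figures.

Hydraulic diameter D_h = 4A/P = 4·(0.234·0.127)/(2·(0.234+0.127)) = 0.1189/0.722 = 0.1646 m.
Re = ρVD_h/μ = 0.732·1.88·0.1646/1.19e-05 = 1.904e+04.
ε/D_h = 6.6e-05/0.1646 = 0.000401; Haaland gives 1/√f = -1.8 log₁₀[3.97e-05+0.000362] = 6.112, so f = 0.02677.
ΔP = f(L/D_h)(ρV²/2) = 0.02677·14.9/0.1646·1.294 = 3.134 Pa.
ΔP = 0.00313 kPa.

ΔP ≈ 0.00313 kPa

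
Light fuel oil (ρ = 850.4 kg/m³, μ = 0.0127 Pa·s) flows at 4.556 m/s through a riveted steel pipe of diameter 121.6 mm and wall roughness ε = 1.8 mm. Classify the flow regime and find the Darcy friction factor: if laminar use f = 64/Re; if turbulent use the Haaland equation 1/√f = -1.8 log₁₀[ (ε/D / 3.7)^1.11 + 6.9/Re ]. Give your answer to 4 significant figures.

f ≈ 0.04476

Re = ρVD/μ = 850.4·4.556·0.1216/0.0127 = 3.71e+04.
Re > 4000 → turbulent. ε/D = 0.0018/0.1216 = 0.0148; Haaland: 1/√f = -1.8 log₁₀[0.00218 + 0.000186] = 4.727, so f = 0.04476.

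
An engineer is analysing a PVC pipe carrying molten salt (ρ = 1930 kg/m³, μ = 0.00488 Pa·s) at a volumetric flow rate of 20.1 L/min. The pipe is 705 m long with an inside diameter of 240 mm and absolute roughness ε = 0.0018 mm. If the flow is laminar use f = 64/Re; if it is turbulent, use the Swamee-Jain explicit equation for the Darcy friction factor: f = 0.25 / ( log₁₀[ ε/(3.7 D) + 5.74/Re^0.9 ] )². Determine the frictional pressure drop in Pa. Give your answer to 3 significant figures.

Q = 20.1 L/min = 20.1/60000 = 0.000335 m³/s.
Cross-sectional area A = πD²/4 = π(0.24)²/4 = 0.04524 m²; mean velocity V = Q/A = 0.000335/0.04524 = 0.007405 m/s.
Reynolds number Re = ρVD/μ = 1930 · 0.007405 · 0.24 / 0.00488 = 702.9.
Re < 2300 → laminar flow, so f = 64/Re = 64/702.9 = 0.09105 (the turbulent correlation is not needed).
Darcy-Weisbach: ΔP = f(L/D)(ρV²/2) = 0.09105·(705/0.24)·(1930·0.007405²/2) = 0.09105·2938·0.05292 = 14.15 Pa.

ΔP ≈ 14.2 Pa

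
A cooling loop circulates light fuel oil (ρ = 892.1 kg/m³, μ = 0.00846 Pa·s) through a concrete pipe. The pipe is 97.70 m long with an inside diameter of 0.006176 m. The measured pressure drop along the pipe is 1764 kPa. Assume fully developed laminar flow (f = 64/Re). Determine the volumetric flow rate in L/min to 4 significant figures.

For laminar flow, f = 64/Re with Re = ρVD/μ, so Darcy-Weisbach reduces to ΔP = 32μLV/D². Solving for V: V = ΔP·D²/(32μL) = 1.764e+06·(0.006176)²/(32·0.00846·97.7) = 2.544 m/s.
Check: Re = ρVD/μ = 892.1·2.544·0.006176/0.00846 = 1657 < 2300, so the laminar assumption holds.
Q = V·A = 2.544·(π/4·0.006176²) = 7.621e-05 m³/s = 4.573 L/min.

Q ≈ 4.573 L/min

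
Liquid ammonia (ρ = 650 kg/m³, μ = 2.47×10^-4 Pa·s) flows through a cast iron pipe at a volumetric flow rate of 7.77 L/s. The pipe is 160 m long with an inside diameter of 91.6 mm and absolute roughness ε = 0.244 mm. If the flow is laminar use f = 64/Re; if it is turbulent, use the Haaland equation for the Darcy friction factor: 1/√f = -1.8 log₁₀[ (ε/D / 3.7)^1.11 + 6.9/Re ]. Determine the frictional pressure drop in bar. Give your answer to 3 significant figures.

ΔP ≈ 0.204 bar

Q = 7.77 L/s = 7.77/1000 = 0.00777 m³/s.
Cross-sectional area A = πD²/4 = π(0.0916)²/4 = 0.00659 m²; mean velocity V = Q/A = 0.00777/0.00659 = 1.179 m/s.
Reynolds number Re = ρVD/μ = 650 · 1.179 · 0.0916 / 0.000247 = 2.842e+05.
Re > 4000 → turbulent. Relative roughness ε/D = 0.000244/0.0916 = 0.00266. Haaland: 1/√f = -1.8 log₁₀[(0.00266/3.7)^1.11 + 6.9/2.842e+05] = -1.8 log₁₀[0.000325 + 2.43e-05] = 6.223, so f = 0.02582.
Darcy-Weisbach: ΔP = f(L/D)(ρV²/2) = 0.02582·(160/0.0916)·(650·1.179²/2) = 0.02582·1747·451.8 = 2.038e+04 Pa.
ΔP = 2.038e+04 Pa = 0.204 bar.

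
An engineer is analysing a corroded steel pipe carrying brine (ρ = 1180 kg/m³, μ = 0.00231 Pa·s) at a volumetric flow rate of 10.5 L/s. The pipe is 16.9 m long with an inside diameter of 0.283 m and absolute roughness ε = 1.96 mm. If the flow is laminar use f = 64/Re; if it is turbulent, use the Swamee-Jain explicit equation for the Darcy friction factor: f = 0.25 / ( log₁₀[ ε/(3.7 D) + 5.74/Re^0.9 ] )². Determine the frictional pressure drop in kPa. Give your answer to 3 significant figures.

ΔP ≈ 0.0364 kPa

Q = 10.5 L/s = 10.5/1000 = 0.0105 m³/s.
Cross-sectional area A = πD²/4 = π(0.283)²/4 = 0.0629 m²; mean velocity V = Q/A = 0.0105/0.0629 = 0.1669 m/s.
Reynolds number Re = ρVD/μ = 1180 · 0.1669 · 0.283 / 0.00231 = 2.413e+04.
Re > 4000 → turbulent. Relative roughness ε/D = 0.00196/0.283 = 0.00693. Swamee-Jain: f = 0.25/(log₁₀[0.00693/3.7 + 5.74/2.413e+04^0.9])² = 0.25/(log₁₀[0.00187 + 0.000653])² = 0.25/(-2.598)² = 0.03704.
Darcy-Weisbach: ΔP = f(L/D)(ρV²/2) = 0.03704·(16.9/0.283)·(1180·0.1669²/2) = 0.03704·59.72·16.44 = 36.37 Pa.
ΔP = 36.37 Pa = 0.0364 kPa.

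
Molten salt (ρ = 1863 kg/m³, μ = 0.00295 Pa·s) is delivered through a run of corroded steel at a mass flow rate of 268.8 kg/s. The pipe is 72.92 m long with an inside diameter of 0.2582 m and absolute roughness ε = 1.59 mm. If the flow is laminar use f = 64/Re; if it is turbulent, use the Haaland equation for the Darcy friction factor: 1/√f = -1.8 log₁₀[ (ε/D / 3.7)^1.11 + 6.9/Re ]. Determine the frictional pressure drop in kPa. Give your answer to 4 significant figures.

ΔP ≈ 65.14 kPa

A = πD²/4 = π(0.2582)²/4 = 0.05236 m²; mean velocity V = ṁ/(ρA) = 268.8/(1863 · 0.05236) = 2.756 m/s.
Reynolds number Re = ρVD/μ = 1863 · 2.756 · 0.2582 / 0.00295 = 4.493e+05.
Re > 4000 → turbulent. Relative roughness ε/D = 0.00159/0.2582 = 0.00616. Haaland: 1/√f = -1.8 log₁₀[(0.00616/3.7)^1.11 + 6.9/4.493e+05] = -1.8 log₁₀[0.000823 + 1.54e-05] = 5.538, so f = 0.03261.
Darcy-Weisbach: ΔP = f(L/D)(ρV²/2) = 0.03261·(72.92/0.2582)·(1863·2.756²/2) = 0.03261·282.4·7073 = 6.514e+04 Pa.
ΔP = 6.514e+04 Pa = 65.14 kPa.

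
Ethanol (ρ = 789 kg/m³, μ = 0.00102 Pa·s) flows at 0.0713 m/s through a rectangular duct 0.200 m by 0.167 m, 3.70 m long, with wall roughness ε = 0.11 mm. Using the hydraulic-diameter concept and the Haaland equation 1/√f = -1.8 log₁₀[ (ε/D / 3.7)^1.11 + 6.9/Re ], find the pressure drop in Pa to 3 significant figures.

Hydraulic diameter D_h = 4A/P = 4·(0.2·0.167)/(2·(0.2+0.167)) = 0.1336/0.734 = 0.182 m.
Re = ρVD_h/μ = 789·0.0713·0.182/0.00102 = 1.004e+04.
ε/D_h = 0.00011/0.182 = 0.000604; Haaland gives 1/√f = -1.8 log₁₀[6.26e-05+0.000687] = 5.625, so f = 0.03161.
ΔP = f(L/D_h)(ρV²/2) = 0.03161·3.7/0.182·2.006 = 1.288 Pa.

ΔP ≈ 1.29 Pa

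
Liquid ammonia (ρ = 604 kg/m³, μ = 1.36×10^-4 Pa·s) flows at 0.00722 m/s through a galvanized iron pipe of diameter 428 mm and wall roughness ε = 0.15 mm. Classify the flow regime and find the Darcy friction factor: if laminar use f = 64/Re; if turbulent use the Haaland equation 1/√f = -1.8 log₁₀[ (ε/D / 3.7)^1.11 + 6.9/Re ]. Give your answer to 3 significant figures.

Re = ρVD/μ = 604·0.00722·0.428/0.000136 = 1.372e+04.
Re > 4000 → turbulent. ε/D = 0.00015/0.428 = 0.00035; Haaland: 1/√f = -1.8 log₁₀[3.42e-05 + 0.000503] = 5.886, so f = 0.02886.

f ≈ 0.0289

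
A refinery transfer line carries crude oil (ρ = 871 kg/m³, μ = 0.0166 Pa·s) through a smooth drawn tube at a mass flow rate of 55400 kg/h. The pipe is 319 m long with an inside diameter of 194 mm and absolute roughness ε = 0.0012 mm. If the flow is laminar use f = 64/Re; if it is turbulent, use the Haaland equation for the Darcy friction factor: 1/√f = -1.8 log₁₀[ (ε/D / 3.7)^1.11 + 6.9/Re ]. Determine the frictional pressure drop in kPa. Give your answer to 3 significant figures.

ΔP ≈ 9.10 kPa

ṁ = 55400 kg/h = 55400/3600 = 15.39 kg/s.
A = πD²/4 = π(0.194)²/4 = 0.02956 m²; mean velocity V = ṁ/(ρA) = 15.39/(871 · 0.02956) = 0.5977 m/s.
Reynolds number Re = ρVD/μ = 871 · 0.5977 · 0.194 / 0.0166 = 6084.
Re > 4000 → turbulent. Relative roughness ε/D = 1.2e-06/0.194 = 6.19e-06. Haaland: 1/√f = -1.8 log₁₀[(6.19e-06/3.7)^1.11 + 6.9/6084] = -1.8 log₁₀[3.87e-07 + 0.00113] = 5.301, so f = 0.03558.
Darcy-Weisbach: ΔP = f(L/D)(ρV²/2) = 0.03558·(319/0.194)·(871·0.5977²/2) = 0.03558·1644·155.6 = 9103 Pa.
ΔP = 9103 Pa = 9.10 kPa.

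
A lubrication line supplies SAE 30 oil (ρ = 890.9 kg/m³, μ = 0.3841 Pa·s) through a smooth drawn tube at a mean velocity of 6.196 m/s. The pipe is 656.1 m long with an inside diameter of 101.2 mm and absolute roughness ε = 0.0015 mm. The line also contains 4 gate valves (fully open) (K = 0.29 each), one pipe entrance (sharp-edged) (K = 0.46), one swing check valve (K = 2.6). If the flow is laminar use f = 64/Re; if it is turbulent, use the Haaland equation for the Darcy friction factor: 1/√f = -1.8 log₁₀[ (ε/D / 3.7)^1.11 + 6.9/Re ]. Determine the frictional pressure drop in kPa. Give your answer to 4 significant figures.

Reynolds number Re = ρVD/μ = 890.9 · 6.196 · 0.1012 / 0.384 = 1454.
Re < 2300 → laminar flow, so f = 64/Re = 64/1454 = 0.04401 (the turbulent correlation is not needed).
Total minor-loss coefficient ΣK = 4·0.29 + 1·0.46 + 1·2.6 = 4.22.
ΔP = [f·L/D + ΣK]·(ρV²/2) = [0.04401·656.1/0.1012 + 4.22]·(890.9·6.196²/2) = [285.3 + 4.22]·1.71e+04 = 4.951e+06 Pa.
ΔP = 4.951e+06 Pa = 4951 kPa.

ΔP ≈ 4951 kPa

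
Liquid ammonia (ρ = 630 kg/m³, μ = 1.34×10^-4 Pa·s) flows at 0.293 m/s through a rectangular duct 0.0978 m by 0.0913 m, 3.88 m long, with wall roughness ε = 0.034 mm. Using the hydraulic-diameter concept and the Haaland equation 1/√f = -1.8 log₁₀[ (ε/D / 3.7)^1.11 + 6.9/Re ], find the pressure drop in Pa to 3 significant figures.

ΔP ≈ 20.9 Pa

Hydraulic diameter D_h = 4A/P = 4·(0.0978·0.0913)/(2·(0.0978+0.0913)) = 0.03572/0.3782 = 0.09444 m.
Re = ρVD_h/μ = 630·0.293·0.09444/0.000134 = 1.301e+05.
ε/D_h = 3.4e-05/0.09444 = 0.00036; Haaland gives 1/√f = -1.8 log₁₀[3.52e-05+5.3e-05] = 7.298, so f = 0.01878.
ΔP = f(L/D_h)(ρV²/2) = 0.01878·3.88/0.09444·27.04 = 20.86 Pa.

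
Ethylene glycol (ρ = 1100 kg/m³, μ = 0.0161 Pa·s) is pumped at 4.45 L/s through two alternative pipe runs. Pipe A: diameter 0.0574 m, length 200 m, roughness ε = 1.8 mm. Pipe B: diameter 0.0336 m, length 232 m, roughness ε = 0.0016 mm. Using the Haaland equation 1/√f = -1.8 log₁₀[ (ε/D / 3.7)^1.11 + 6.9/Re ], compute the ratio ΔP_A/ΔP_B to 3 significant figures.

Pipe A: V = Q/A = 0.00445/0.002588 = 1.72 m/s; Re = 6744; ε/D = 0.0314; Haaland → f = 0.06268; ΔP_A = f(L/D)(ρV²/2) = 3.552e+05 Pa.
Pipe B: V = Q/A = 0.00445/0.0008867 = 5.019 m/s; Re = 1.152e+04; ε/D = 4.76e-05; Haaland → f = 0.02977; ΔP_B = f(L/D)(ρV²/2) = 2.847e+06 Pa.
ΔP_A/ΔP_B = 3.552e+05/2.847e+06 = 0.125.

ΔP_A/ΔP_B ≈ 0.125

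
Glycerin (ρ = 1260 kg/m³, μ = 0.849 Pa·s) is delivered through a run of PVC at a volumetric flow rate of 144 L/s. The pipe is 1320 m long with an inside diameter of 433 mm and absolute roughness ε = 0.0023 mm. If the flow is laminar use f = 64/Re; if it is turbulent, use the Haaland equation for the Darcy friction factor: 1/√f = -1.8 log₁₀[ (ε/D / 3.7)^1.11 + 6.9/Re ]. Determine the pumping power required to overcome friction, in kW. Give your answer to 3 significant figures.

Q = 144 L/s = 144/1000 = 0.144 m³/s.
Cross-sectional area A = πD²/4 = π(0.433)²/4 = 0.1473 m²; mean velocity V = Q/A = 0.144/0.1473 = 0.9779 m/s.
Reynolds number Re = ρVD/μ = 1260 · 0.9779 · 0.433 / 0.849 = 628.4.
Re < 2300 → laminar flow, so f = 64/Re = 64/628.4 = 0.1018 (the turbulent correlation is not needed).
Darcy-Weisbach: ΔP = f(L/D)(ρV²/2) = 0.1018·(1320/0.433)·(1260·0.9779²/2) = 0.1018·3048·602.5 = 1.87e+05 Pa.
Pumping power P = QΔP = 0.144·1.87e+05 = 26930 W = 26.9 kW.

P ≈ 26.9 kW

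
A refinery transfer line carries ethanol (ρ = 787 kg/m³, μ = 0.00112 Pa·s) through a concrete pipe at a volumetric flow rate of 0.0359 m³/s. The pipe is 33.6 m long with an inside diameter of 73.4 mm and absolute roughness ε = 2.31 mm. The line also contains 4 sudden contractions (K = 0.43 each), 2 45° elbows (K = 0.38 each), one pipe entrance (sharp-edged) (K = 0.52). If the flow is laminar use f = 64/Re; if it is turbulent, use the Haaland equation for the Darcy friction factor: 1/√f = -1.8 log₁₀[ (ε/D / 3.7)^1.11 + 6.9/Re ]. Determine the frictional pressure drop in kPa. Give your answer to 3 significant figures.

ΔP ≈ 844 kPa

Cross-sectional area A = πD²/4 = π(0.0734)²/4 = 0.004231 m²; mean velocity V = Q/A = 0.0359/0.004231 = 8.484 m/s.
Reynolds number Re = ρVD/μ = 787 · 8.484 · 0.0734 / 0.00112 = 4.376e+05.
Re > 4000 → turbulent. Relative roughness ε/D = 0.00231/0.0734 = 0.0315. Haaland: 1/√f = -1.8 log₁₀[(0.0315/3.7)^1.11 + 6.9/4.376e+05] = -1.8 log₁₀[0.00503 + 1.58e-05] = 4.134, so f = 0.05851.
Total minor-loss coefficient ΣK = 4·0.43 + 2·0.38 + 1·0.52 = 3.
ΔP = [f·L/D + ΣK]·(ρV²/2) = [0.05851·33.6/0.0734 + 3]·(787·8.484²/2) = [26.79 + 3]·2.832e+04 = 8.437e+05 Pa.
ΔP = 8.437e+05 Pa = 844 kPa.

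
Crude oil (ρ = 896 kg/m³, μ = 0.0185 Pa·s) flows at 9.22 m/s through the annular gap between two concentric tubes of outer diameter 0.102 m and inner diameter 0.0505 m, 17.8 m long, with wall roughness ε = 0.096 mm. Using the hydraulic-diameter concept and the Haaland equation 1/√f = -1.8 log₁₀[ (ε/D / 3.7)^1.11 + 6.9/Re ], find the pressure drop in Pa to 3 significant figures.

ΔP ≈ 376000 Pa

Hydraulic diameter D_h = 4A/P = D_o - D_i = 0.102 - 0.0505 = 0.0515 m.
Re = ρVD_h/μ = 896·9.22·0.0515/0.0185 = 2.3e+04.
ε/D_h = 9.6e-05/0.0515 = 0.00186; Haaland gives 1/√f = -1.8 log₁₀[0.000219+0.0003] = 5.913, so f = 0.0286.
ΔP = f(L/D_h)(ρV²/2) = 0.0286·17.8/0.0515·3.808e+04 = 3.764e+05 Pa.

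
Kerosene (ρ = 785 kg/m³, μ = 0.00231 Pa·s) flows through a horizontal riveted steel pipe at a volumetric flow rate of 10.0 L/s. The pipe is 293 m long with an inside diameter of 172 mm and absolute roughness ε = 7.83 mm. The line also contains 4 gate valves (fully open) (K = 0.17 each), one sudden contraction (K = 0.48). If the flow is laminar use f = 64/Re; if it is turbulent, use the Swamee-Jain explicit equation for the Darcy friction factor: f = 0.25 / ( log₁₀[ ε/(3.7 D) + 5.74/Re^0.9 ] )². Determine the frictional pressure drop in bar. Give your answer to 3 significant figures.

Q = 10.0 L/s = 10.0/1000 = 0.01 m³/s.
Cross-sectional area A = πD²/4 = π(0.172)²/4 = 0.02324 m²; mean velocity V = Q/A = 0.01/0.02324 = 0.4304 m/s.
Reynolds number Re = ρVD/μ = 785 · 0.4304 · 0.172 / 0.00231 = 2.516e+04.
Re > 4000 → turbulent. Relative roughness ε/D = 0.00783/0.172 = 0.0455. Swamee-Jain: f = 0.25/(log₁₀[0.0455/3.7 + 5.74/2.516e+04^0.9])² = 0.25/(log₁₀[0.0123 + 0.000629])² = 0.25/(-1.888)² = 0.07011.
Total minor-loss coefficient ΣK = 4·0.17 + 1·0.48 = 1.16.
ΔP = [f·L/D + ΣK]·(ρV²/2) = [0.07011·293/0.172 + 1.16]·(785·0.4304²/2) = [119.4 + 1.16]·72.7 = 8767 Pa.
ΔP = 8767 Pa = 0.0877 bar.

ΔP ≈ 0.0877 bar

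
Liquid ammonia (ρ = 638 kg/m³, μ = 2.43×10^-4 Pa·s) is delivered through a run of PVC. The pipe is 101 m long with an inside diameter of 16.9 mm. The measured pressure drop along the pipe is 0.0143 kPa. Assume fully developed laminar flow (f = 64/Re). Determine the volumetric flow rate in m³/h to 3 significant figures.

For laminar flow, f = 64/Re with Re = ρVD/μ, so Darcy-Weisbach reduces to ΔP = 32μLV/D². Solving for V: V = ΔP·D²/(32μL) = 14.3·(0.0169)²/(32·0.000243·101) = 0.0052 m/s.
Check: Re = ρVD/μ = 638·0.0052·0.0169/0.000243 = 230.7 < 2300, so the laminar assumption holds.
Q = V·A = 0.0052·(π/4·0.0169²) = 1.167e-06 m³/s = 0.00420 m³/h.

Q ≈ 0.00420 m³/h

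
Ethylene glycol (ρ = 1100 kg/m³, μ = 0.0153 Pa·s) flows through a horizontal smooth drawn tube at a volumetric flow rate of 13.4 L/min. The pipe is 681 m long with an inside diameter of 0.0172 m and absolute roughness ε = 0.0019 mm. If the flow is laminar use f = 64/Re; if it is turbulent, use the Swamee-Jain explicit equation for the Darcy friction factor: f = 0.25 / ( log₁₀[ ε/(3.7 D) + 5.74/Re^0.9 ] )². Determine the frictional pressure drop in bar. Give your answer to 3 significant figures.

ΔP ≈ 10.8 bar

Q = 13.4 L/min = 13.4/60000 = 0.0002233 m³/s.
Cross-sectional area A = πD²/4 = π(0.0172)²/4 = 0.0002324 m²; mean velocity V = Q/A = 0.0002233/0.0002324 = 0.9612 m/s.
Reynolds number Re = ρVD/μ = 1100 · 0.9612 · 0.0172 / 0.0153 = 1189.
Re < 2300 → laminar flow, so f = 64/Re = 64/1189 = 0.05384 (the turbulent correlation is not needed).
Darcy-Weisbach: ΔP = f(L/D)(ρV²/2) = 0.05384·(681/0.0172)·(1100·0.9612²/2) = 0.05384·3.959e+04·508.1 = 1.083e+06 Pa.
ΔP = 1.083e+06 Pa = 10.8 bar.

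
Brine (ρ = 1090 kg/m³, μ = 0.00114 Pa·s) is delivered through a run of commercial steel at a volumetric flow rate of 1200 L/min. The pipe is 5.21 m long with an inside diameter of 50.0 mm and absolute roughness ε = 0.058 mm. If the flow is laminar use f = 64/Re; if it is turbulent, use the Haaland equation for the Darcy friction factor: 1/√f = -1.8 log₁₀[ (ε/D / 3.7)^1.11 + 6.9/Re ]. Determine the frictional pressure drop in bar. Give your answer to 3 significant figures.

ΔP ≈ 1.23 bar

Q = 1200 L/min = 1200/60000 = 0.02 m³/s.
Cross-sectional area A = πD²/4 = π(0.05)²/4 = 0.001963 m²; mean velocity V = Q/A = 0.02/0.001963 = 10.19 m/s.
Reynolds number Re = ρVD/μ = 1090 · 10.19 · 0.05 / 0.00114 = 4.87e+05.
Re > 4000 → turbulent. Relative roughness ε/D = 5.8e-05/0.05 = 0.00116. Haaland: 1/√f = -1.8 log₁₀[(0.00116/3.7)^1.11 + 6.9/4.87e+05] = -1.8 log₁₀[0.000129 + 1.42e-05] = 6.919, so f = 0.02089.
Darcy-Weisbach: ΔP = f(L/D)(ρV²/2) = 0.02089·(5.21/0.05)·(1090·10.19²/2) = 0.02089·104.2·5.655e+04 = 1.231e+05 Pa.
ΔP = 1.231e+05 Pa = 1.23 bar.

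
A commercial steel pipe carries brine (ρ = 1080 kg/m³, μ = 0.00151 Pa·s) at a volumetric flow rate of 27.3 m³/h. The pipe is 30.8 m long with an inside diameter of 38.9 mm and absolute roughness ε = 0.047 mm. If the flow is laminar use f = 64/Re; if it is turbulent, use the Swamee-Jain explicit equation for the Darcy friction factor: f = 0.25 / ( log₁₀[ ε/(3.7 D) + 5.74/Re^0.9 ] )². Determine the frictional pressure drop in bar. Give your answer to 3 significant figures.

Q = 27.3 m³/h = 27.3/3600 = 0.007583 m³/s.
Cross-sectional area A = πD²/4 = π(0.0389)²/4 = 0.001188 m²; mean velocity V = Q/A = 0.007583/0.001188 = 6.381 m/s.
Reynolds number Re = ρVD/μ = 1080 · 6.381 · 0.0389 / 0.00151 = 1.775e+05.
Re > 4000 → turbulent. Relative roughness ε/D = 4.7e-05/0.0389 = 0.00121. Swamee-Jain: f = 0.25/(log₁₀[0.00121/3.7 + 5.74/1.775e+05^0.9])² = 0.25/(log₁₀[0.000327 + 0.000108])² = 0.25/(-3.362)² = 0.02212.
Darcy-Weisbach: ΔP = f(L/D)(ρV²/2) = 0.02212·(30.8/0.0389)·(1080·6.381²/2) = 0.02212·791.8·2.199e+04 = 3.851e+05 Pa.
ΔP = 3.851e+05 Pa = 3.85 bar.

ΔP ≈ 3.85 bar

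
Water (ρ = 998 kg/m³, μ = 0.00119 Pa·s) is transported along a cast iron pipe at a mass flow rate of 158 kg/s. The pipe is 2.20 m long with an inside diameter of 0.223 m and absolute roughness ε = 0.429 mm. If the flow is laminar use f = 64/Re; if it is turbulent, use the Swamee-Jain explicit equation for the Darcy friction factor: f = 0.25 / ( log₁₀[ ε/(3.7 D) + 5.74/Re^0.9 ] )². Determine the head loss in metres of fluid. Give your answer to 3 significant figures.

A = πD²/4 = π(0.223)²/4 = 0.03906 m²; mean velocity V = ṁ/(ρA) = 158/(998 · 0.03906) = 4.053 m/s.
Reynolds number Re = ρVD/μ = 998 · 4.053 · 0.223 / 0.00119 = 7.581e+05.
Re > 4000 → turbulent. Relative roughness ε/D = 0.000429/0.223 = 0.00192. Swamee-Jain: f = 0.25/(log₁₀[0.00192/3.7 + 5.74/7.581e+05^0.9])² = 0.25/(log₁₀[0.00052 + 2.93e-05])² = 0.25/(-3.26)² = 0.02352.
Darcy-Weisbach: ΔP = f(L/D)(ρV²/2) = 0.02352·(2.2/0.223)·(998·4.053²/2) = 0.02352·9.865·8199 = 1902 Pa.
Head loss h_f = ΔP/(ρg) = 1902/(998·9.81) = 0.194 m.

h_f ≈ 0.194 m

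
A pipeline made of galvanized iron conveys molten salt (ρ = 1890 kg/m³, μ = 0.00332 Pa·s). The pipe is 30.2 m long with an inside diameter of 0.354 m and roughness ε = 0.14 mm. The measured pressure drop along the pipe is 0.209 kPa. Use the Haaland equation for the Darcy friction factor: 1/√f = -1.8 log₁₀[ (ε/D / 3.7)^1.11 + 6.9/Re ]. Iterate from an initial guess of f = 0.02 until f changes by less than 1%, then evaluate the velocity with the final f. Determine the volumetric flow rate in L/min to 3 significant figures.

Q ≈ 2090 L/min

Rearranging Darcy-Weisbach: V = √(2·ΔP·D/(f·L·ρ)). With ε/D = 0.00014/0.354 = 0.000395, iterate starting from f = 0.02:
  f = 0.02 → V = √(2·209·0.354/(0.02·30.2·1890)) = 0.36 m/s; Re = ρVD/μ = 7.256e+04; f → 0.02058
  f = 0.02058 → V = 0.3549 m/s; Re = 7.152e+04; f → 0.02063
Converged (Δf/f < 1%). With the final f = 0.02063: V = √(2·209·0.354/(0.02063·30.2·1890)) = 0.3545 m/s.
Q = V·A = 0.3545·(π/4·0.354²) = 0.03489 m³/s = 2090 L/min.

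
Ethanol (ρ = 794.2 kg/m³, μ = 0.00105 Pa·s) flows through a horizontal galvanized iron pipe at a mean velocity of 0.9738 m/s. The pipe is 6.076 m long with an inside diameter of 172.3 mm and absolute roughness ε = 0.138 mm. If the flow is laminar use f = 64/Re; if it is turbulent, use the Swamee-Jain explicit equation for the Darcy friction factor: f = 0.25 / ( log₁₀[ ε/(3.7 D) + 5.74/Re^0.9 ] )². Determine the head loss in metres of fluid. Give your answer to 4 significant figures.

Reynolds number Re = ρVD/μ = 794.2 · 0.9738 · 0.1723 / 0.00105 = 1.269e+05.
Re > 4000 → turbulent. Relative roughness ε/D = 0.000138/0.1723 = 0.000801. Swamee-Jain: f = 0.25/(log₁₀[0.000801/3.7 + 5.74/1.269e+05^0.9])² = 0.25/(log₁₀[0.000216 + 0.000146])² = 0.25/(-3.44)² = 0.02112.
Darcy-Weisbach: ΔP = f(L/D)(ρV²/2) = 0.02112·(6.076/0.1723)·(794.2·0.9738²/2) = 0.02112·35.26·376.6 = 280.5 Pa.
Head loss h_f = ΔP/(ρg) = 280.5/(794.2·9.81) = 0.03600 m.

h_f ≈ 0.03600 m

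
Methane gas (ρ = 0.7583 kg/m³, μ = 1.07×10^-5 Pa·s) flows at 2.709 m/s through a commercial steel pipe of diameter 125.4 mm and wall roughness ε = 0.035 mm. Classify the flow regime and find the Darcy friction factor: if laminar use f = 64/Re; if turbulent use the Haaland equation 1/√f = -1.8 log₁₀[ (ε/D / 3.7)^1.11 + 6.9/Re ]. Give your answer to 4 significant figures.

f ≈ 0.02513

Re = ρVD/μ = 0.7583·2.709·0.1254/1.07e-05 = 2.407e+04.
Re > 4000 → turbulent. ε/D = 3.5e-05/0.1254 = 0.000279; Haaland: 1/√f = -1.8 log₁₀[2.66e-05 + 0.000287] = 6.308, so f = 0.02513.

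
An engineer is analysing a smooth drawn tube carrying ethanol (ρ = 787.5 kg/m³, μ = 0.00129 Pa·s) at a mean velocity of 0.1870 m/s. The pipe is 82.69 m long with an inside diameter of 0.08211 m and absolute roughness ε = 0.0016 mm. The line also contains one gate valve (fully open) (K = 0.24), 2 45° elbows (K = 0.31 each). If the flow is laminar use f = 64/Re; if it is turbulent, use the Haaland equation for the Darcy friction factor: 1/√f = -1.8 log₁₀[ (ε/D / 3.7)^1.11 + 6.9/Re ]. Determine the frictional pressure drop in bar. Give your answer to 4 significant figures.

ΔP ≈ 0.004481 bar

Reynolds number Re = ρVD/μ = 787.5 · 0.187 · 0.08211 / 0.00129 = 9373.
Re > 4000 → turbulent. Relative roughness ε/D = 1.6e-06/0.08211 = 1.95e-05. Haaland: 1/√f = -1.8 log₁₀[(1.95e-05/3.7)^1.11 + 6.9/9373] = -1.8 log₁₀[1.38e-06 + 0.000736] = 5.638, so f = 0.03146.
Total minor-loss coefficient ΣK = 1·0.24 + 2·0.31 = 0.86.
ΔP = [f·L/D + ΣK]·(ρV²/2) = [0.03146·82.69/0.08211 + 0.86]·(787.5·0.187²/2) = [31.68 + 0.86]·13.77 = 448.1 Pa.
ΔP = 448.1 Pa = 0.004481 bar.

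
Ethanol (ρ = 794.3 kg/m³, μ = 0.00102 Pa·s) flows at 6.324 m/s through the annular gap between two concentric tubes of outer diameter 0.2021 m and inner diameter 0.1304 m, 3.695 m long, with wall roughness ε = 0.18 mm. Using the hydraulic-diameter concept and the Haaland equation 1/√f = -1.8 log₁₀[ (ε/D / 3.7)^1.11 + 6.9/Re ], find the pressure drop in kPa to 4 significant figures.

ΔP ≈ 20.74 kPa

Hydraulic diameter D_h = 4A/P = D_o - D_i = 0.2021 - 0.1304 = 0.0717 m.
Re = ρVD_h/μ = 794.3·6.324·0.0717/0.00102 = 3.531e+05.
ε/D_h = 0.00018/0.0717 = 0.00251; Haaland gives 1/√f = -1.8 log₁₀[0.000304+1.95e-05] = 6.282, so f = 0.02534.
ΔP = f(L/D_h)(ρV²/2) = 0.02534·3.695/0.0717·1.588e+04 = 2.074e+04 Pa.
ΔP = 20.74 kPa.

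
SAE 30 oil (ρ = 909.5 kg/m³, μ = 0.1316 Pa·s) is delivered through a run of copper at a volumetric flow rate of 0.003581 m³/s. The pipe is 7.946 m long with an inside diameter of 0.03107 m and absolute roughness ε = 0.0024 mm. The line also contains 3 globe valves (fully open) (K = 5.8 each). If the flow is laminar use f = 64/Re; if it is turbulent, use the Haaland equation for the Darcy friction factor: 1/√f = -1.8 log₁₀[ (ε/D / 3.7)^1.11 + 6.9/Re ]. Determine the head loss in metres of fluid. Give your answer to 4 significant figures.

h_f ≈ 38.13 m

Cross-sectional area A = πD²/4 = π(0.03107)²/4 = 0.0007582 m²; mean velocity V = Q/A = 0.003581/0.0007582 = 4.723 m/s.
Reynolds number Re = ρVD/μ = 909.5 · 4.723 · 0.03107 / 0.132 = 1014.
Re < 2300 → laminar flow, so f = 64/Re = 64/1014 = 0.0631 (the turbulent correlation is not needed).
Total minor-loss coefficient ΣK = 3·5.8 = 17.4.
ΔP = [f·L/D + ΣK]·(ρV²/2) = [0.0631·7.946/0.03107 + 17.4]·(909.5·4.723²/2) = [16.14 + 17.4]·1.014e+04 = 3.402e+05 Pa.
Head loss h_f = ΔP/(ρg) = 3.402e+05/(909.5·9.81) = 38.13 m.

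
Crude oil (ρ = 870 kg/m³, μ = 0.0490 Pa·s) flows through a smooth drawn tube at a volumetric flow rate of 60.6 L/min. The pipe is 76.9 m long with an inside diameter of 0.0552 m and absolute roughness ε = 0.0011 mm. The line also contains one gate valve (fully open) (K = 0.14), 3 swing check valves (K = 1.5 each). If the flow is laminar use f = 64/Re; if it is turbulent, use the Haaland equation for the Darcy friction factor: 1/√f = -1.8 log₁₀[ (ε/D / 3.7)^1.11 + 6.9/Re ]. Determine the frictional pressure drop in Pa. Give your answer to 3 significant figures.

Q = 60.6 L/min = 60.6/60000 = 0.00101 m³/s.
Cross-sectional area A = πD²/4 = π(0.0552)²/4 = 0.002393 m²; mean velocity V = Q/A = 0.00101/0.002393 = 0.422 m/s.
Reynolds number Re = ρVD/μ = 870 · 0.422 · 0.0552 / 0.049 = 413.6.
Re < 2300 → laminar flow, so f = 64/Re = 64/413.6 = 0.1547 (the turbulent correlation is not needed).
Total minor-loss coefficient ΣK = 1·0.14 + 3·1.5 = 4.64.
ΔP = [f·L/D + ΣK]·(ρV²/2) = [0.1547·76.9/0.0552 + 4.64]·(870·0.422²/2) = [215.6 + 4.64]·77.48 = 1.706e+04 Pa.

ΔP ≈ 17100 Pa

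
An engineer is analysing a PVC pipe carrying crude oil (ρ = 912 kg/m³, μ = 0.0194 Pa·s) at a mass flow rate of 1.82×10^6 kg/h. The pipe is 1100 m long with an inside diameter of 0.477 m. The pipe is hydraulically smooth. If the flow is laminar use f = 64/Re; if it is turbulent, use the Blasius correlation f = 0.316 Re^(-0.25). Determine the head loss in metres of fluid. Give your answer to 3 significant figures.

ṁ = 1.82×10^6 kg/h = 1.82×10^6/3600 = 505.6 kg/s.
A = πD²/4 = π(0.477)²/4 = 0.1787 m²; mean velocity V = ṁ/(ρA) = 505.6/(912 · 0.1787) = 3.102 m/s.
Reynolds number Re = ρVD/μ = 912 · 3.102 · 0.477 / 0.0194 = 6.956e+04.
Re > 4000 → turbulent. Smooth-pipe (Blasius): f = 0.316 Re^(-0.25) = 0.316/(6.956e+04)^0.25 = 0.01946.
Darcy-Weisbach: ΔP = f(L/D)(ρV²/2) = 0.01946·(1100/0.477)·(912·3.102²/2) = 0.01946·2306·4388 = 1.969e+05 Pa.
Head loss h_f = ΔP/(ρg) = 1.969e+05/(912·9.81) = 22.0 m.

h_f ≈ 22.0 m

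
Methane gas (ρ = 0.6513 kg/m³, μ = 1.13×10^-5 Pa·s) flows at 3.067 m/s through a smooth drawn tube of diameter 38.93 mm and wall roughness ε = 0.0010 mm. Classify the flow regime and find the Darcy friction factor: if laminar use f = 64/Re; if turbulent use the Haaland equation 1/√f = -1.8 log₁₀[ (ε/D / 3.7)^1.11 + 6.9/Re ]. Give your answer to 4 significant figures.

Re = ρVD/μ = 0.6513·3.067·0.03893/1.13e-05 = 6882.
Re > 4000 → turbulent. ε/D = 1e-06/0.03893 = 2.57e-05; Haaland: 1/√f = -1.8 log₁₀[1.88e-06 + 0.001] = 5.396, so f = 0.03434.

f ≈ 0.03434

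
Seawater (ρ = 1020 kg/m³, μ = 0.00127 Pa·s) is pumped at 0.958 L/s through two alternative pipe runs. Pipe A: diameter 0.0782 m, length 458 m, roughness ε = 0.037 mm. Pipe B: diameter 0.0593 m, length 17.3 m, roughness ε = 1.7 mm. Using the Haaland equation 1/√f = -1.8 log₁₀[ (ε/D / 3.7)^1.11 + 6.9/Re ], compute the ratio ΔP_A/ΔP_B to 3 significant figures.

Pipe A: V = Q/A = 0.000958/0.004803 = 0.1995 m/s; Re = 1.253e+04; ε/D = 0.000473; Haaland → f = 0.02971; ΔP_A = f(L/D)(ρV²/2) = 3531 Pa.
Pipe B: V = Q/A = 0.000958/0.002762 = 0.3469 m/s; Re = 1.652e+04; ε/D = 0.0287; Haaland → f = 0.0581; ΔP_B = f(L/D)(ρV²/2) = 1040 Pa.
ΔP_A/ΔP_B = 3531/1040 = 3.39.

ΔP_A/ΔP_B ≈ 3.39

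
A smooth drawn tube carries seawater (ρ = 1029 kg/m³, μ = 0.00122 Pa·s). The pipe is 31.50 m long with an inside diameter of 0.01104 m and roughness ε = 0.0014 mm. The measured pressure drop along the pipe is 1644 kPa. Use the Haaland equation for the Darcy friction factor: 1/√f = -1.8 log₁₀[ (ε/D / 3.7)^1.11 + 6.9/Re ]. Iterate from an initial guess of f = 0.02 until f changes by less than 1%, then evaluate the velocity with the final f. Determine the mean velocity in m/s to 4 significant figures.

V ≈ 7.546 m/s

Rearranging Darcy-Weisbach: V = √(2·ΔP·D/(f·L·ρ)). With ε/D = 1.4e-06/0.01104 = 0.000127, iterate starting from f = 0.02:
  f = 0.02 → V = √(2·1.644e+06·0.01104/(0.02·31.5·1029)) = 7.483 m/s; Re = ρVD/μ = 6.968e+04; f → 0.0197
  f = 0.0197 → V = 7.54 m/s; Re = 7.021e+04; f → 0.01967
Converged (Δf/f < 1%). With the final f = 0.01967: V = √(2·1.644e+06·0.01104/(0.01967·31.5·1029)) = 7.546 m/s.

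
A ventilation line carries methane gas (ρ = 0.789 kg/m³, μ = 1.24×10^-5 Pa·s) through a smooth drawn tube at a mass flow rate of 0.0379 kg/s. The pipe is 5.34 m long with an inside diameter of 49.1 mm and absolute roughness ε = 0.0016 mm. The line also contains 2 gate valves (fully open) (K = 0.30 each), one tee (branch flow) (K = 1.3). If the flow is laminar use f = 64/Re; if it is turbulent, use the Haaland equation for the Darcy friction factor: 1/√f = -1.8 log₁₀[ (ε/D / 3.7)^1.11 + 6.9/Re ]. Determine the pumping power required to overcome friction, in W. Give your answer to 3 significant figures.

A = πD²/4 = π(0.0491)²/4 = 0.001893 m²; mean velocity V = ṁ/(ρA) = 0.0379/(0.789 · 0.001893) = 25.37 m/s.
Reynolds number Re = ρVD/μ = 0.789 · 25.37 · 0.0491 / 1.24e-05 = 7.926e+04.
Re > 4000 → turbulent. Relative roughness ε/D = 1.6e-06/0.0491 = 3.26e-05. Haaland: 1/√f = -1.8 log₁₀[(3.26e-05/3.7)^1.11 + 6.9/7.926e+04] = -1.8 log₁₀[2.45e-06 + 8.71e-05] = 7.287, so f = 0.01883.
Total minor-loss coefficient ΣK = 2·0.3 + 1·1.3 = 1.9.
ΔP = [f·L/D + ΣK]·(ρV²/2) = [0.01883·5.34/0.0491 + 1.9]·(0.789·25.37²/2) = [2.048 + 1.9]·253.9 = 1002 Pa.
Q = ṁ/ρ = 0.0379/0.789 = 0.04804 m³/s.
Pumping power P = QΔP = 0.04804·1002 = 48.16 W = 48.2 W.

P ≈ 48.2 W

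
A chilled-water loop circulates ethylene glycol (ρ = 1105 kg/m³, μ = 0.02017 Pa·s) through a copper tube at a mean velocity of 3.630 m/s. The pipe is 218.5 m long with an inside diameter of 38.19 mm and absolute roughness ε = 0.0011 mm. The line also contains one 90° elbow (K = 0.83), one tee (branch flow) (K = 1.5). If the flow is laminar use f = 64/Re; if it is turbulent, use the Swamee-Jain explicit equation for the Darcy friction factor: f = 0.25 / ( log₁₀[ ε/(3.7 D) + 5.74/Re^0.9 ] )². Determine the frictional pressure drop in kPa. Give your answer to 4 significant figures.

Reynolds number Re = ρVD/μ = 1105 · 3.63 · 0.03819 / 0.0202 = 7595.
Re > 4000 → turbulent. Relative roughness ε/D = 1.1e-06/0.03819 = 2.88e-05. Swamee-Jain: f = 0.25/(log₁₀[2.88e-05/3.7 + 5.74/7595^0.9])² = 0.25/(log₁₀[7.78e-06 + 0.00185])² = 0.25/(-2.732)² = 0.0335.
Total minor-loss coefficient ΣK = 1·0.83 + 1·1.5 = 2.33.
ΔP = [f·L/D + ΣK]·(ρV²/2) = [0.0335·218.5/0.03819 + 2.33]·(1105·3.63²/2) = [191.7 + 2.33]·7280 = 1.412e+06 Pa.
ΔP = 1.412e+06 Pa = 1412 kPa.

ΔP ≈ 1412 kPa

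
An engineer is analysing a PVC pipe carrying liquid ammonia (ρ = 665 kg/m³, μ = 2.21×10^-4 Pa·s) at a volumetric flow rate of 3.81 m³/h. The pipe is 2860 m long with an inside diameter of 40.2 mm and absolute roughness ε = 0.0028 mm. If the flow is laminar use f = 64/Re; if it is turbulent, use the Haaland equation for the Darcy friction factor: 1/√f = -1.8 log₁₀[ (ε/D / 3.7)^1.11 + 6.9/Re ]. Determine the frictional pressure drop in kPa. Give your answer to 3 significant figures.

Q = 3.81 m³/h = 3.81/3600 = 0.001058 m³/s.
Cross-sectional area A = πD²/4 = π(0.0402)²/4 = 0.001269 m²; mean velocity V = Q/A = 0.001058/0.001269 = 0.8338 m/s.
Reynolds number Re = ρVD/μ = 665 · 0.8338 · 0.0402 / 0.000221 = 1.009e+05.
Re > 4000 → turbulent. Relative roughness ε/D = 2.8e-06/0.0402 = 6.97e-05. Haaland: 1/√f = -1.8 log₁₀[(6.97e-05/3.7)^1.11 + 6.9/1.009e+05] = -1.8 log₁₀[5.69e-06 + 6.84e-05] = 7.434, so f = 0.01809.
Darcy-Weisbach: ΔP = f(L/D)(ρV²/2) = 0.01809·(2860/0.0402)·(665·0.8338²/2) = 0.01809·7.114e+04·231.2 = 2.976e+05 Pa.
ΔP = 2.976e+05 Pa = 298 kPa.

ΔP ≈ 298 kPa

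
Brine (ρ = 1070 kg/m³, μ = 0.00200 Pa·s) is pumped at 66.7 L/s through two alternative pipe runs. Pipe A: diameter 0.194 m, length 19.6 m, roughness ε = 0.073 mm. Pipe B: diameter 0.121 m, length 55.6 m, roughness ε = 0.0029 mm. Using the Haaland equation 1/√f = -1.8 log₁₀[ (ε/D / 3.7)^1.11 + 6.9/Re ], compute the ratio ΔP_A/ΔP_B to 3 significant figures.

Pipe A: V = Q/A = 0.0667/0.02956 = 2.256 m/s; Re = 2.342e+05; ε/D = 0.000376; Haaland → f = 0.01769; ΔP_A = f(L/D)(ρV²/2) = 4867 Pa.
Pipe B: V = Q/A = 0.0667/0.0115 = 5.8 m/s; Re = 3.755e+05; ε/D = 2.4e-05; Haaland → f = 0.01399; ΔP_B = f(L/D)(ρV²/2) = 1.157e+05 Pa.
ΔP_A/ΔP_B = 4867/1.157e+05 = 0.0421.

ΔP_A/ΔP_B ≈ 0.0421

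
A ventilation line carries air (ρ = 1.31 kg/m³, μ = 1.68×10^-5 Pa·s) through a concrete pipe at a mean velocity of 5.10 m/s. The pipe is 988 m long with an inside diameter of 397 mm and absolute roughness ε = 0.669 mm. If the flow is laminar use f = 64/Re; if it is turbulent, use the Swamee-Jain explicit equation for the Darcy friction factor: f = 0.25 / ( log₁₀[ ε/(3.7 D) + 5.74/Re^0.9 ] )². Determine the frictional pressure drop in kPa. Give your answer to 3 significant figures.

ΔP ≈ 1.01 kPa

Reynolds number Re = ρVD/μ = 1.31 · 5.1 · 0.397 / 1.68e-05 = 1.579e+05.
Re > 4000 → turbulent. Relative roughness ε/D = 0.000669/0.397 = 0.00169. Swamee-Jain: f = 0.25/(log₁₀[0.00169/3.7 + 5.74/1.579e+05^0.9])² = 0.25/(log₁₀[0.000455 + 0.00012])² = 0.25/(-3.24)² = 0.02382.
Darcy-Weisbach: ΔP = f(L/D)(ρV²/2) = 0.02382·(988/0.397)·(1.31·5.1²/2) = 0.02382·2489·17.04 = 1010 Pa.
ΔP = 1010 Pa = 1.01 kPa.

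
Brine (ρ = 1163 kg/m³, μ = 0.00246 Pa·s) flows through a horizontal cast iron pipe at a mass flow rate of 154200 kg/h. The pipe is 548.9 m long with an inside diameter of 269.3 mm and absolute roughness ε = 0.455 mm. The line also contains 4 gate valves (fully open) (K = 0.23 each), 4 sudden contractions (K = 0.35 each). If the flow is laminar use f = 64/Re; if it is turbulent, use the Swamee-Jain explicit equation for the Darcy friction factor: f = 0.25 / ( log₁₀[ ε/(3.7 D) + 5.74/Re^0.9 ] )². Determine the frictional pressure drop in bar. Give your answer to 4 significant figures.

ΔP ≈ 0.1288 bar

ṁ = 154200 kg/h = 154200/3600 = 42.83 kg/s.
A = πD²/4 = π(0.2693)²/4 = 0.05696 m²; mean velocity V = ṁ/(ρA) = 42.83/(1163 · 0.05696) = 0.6466 m/s.
Reynolds number Re = ρVD/μ = 1163 · 0.6466 · 0.2693 / 0.00246 = 8.232e+04.
Re > 4000 → turbulent. Relative roughness ε/D = 0.000455/0.2693 = 0.00169. Swamee-Jain: f = 0.25/(log₁₀[0.00169/3.7 + 5.74/8.232e+04^0.9])² = 0.25/(log₁₀[0.000457 + 0.000216])² = 0.25/(-3.172)² = 0.02485.
Total minor-loss coefficient ΣK = 4·0.23 + 4·0.35 = 2.32.
ΔP = [f·L/D + ΣK]·(ρV²/2) = [0.02485·548.9/0.2693 + 2.32]·(1163·0.6466²/2) = [50.64 + 2.32]·243.1 = 1.288e+04 Pa.
ΔP = 1.288e+04 Pa = 0.1288 bar.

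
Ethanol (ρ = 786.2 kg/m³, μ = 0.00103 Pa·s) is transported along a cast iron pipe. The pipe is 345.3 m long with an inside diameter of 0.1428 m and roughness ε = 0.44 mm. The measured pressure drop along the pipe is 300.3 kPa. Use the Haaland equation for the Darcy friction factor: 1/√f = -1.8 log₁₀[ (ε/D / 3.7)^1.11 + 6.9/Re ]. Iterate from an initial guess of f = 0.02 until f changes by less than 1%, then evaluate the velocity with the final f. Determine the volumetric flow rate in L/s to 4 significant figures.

Q ≈ 55.06 L/s

Rearranging Darcy-Weisbach: V = √(2·ΔP·D/(f·L·ρ)). With ε/D = 0.00044/0.1428 = 0.00308, iterate starting from f = 0.02:
  f = 0.02 → V = √(2·3.003e+05·0.1428/(0.02·345.3·786.2)) = 3.974 m/s; Re = ρVD/μ = 4.332e+05; f → 0.02669
  f = 0.02669 → V = 3.44 m/s; Re = 3.75e+05; f → 0.02673
Converged (Δf/f < 1%). With the final f = 0.02673: V = √(2·3.003e+05·0.1428/(0.02673·345.3·786.2)) = 3.438 m/s.
Q = V·A = 3.438·(π/4·0.1428²) = 0.05506 m³/s = 55.06 L/s.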